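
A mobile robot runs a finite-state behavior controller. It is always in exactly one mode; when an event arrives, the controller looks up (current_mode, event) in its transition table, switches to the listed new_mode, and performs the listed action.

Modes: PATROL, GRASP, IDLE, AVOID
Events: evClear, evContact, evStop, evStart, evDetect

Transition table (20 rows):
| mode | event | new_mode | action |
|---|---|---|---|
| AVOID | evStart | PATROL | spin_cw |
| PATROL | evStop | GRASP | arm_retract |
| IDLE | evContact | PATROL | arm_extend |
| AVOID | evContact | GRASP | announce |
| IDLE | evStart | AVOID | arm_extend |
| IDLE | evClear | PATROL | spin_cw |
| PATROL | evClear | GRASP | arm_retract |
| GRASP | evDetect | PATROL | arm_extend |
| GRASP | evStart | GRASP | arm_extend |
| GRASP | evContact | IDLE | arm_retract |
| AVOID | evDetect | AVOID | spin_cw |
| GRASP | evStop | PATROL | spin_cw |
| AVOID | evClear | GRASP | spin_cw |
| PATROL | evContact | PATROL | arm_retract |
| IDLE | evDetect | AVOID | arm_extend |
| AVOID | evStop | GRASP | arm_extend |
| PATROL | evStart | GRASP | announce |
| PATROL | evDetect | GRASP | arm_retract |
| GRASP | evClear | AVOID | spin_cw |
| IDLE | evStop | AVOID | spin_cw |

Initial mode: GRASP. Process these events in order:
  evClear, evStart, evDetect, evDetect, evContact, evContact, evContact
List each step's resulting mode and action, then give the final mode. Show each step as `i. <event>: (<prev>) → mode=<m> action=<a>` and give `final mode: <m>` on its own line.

final mode: PATROL

1. evClear: (GRASP) → mode=AVOID action=spin_cw
2. evStart: (AVOID) → mode=PATROL action=spin_cw
3. evDetect: (PATROL) → mode=GRASP action=arm_retract
4. evDetect: (GRASP) → mode=PATROL action=arm_extend
5. evContact: (PATROL) → mode=PATROL action=arm_retract
6. evContact: (PATROL) → mode=PATROL action=arm_retract
7. evContact: (PATROL) → mode=PATROL action=arm_retract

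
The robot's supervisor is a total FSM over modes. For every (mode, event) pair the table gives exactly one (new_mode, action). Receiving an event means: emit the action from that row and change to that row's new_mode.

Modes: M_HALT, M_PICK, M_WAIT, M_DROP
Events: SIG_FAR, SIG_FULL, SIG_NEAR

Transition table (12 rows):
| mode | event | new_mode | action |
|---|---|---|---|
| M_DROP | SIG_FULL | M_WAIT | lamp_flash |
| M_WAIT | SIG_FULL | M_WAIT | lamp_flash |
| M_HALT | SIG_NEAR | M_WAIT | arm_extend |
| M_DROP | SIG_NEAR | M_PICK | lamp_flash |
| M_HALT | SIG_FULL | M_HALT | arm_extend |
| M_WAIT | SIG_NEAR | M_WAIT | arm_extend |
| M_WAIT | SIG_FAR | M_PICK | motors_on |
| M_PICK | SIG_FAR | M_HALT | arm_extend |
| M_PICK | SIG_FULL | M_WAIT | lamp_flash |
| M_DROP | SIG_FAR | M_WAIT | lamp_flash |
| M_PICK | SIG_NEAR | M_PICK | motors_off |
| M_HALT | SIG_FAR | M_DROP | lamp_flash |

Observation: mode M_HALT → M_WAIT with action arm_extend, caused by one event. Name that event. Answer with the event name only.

SIG_NEAR

try SIG_FAR: (M_HALT, SIG_FAR) → (M_DROP, lamp_flash)
try SIG_FULL: (M_HALT, SIG_FULL) → (M_HALT, arm_extend)
try SIG_NEAR: (M_HALT, SIG_NEAR) → (M_WAIT, arm_extend)  ← matches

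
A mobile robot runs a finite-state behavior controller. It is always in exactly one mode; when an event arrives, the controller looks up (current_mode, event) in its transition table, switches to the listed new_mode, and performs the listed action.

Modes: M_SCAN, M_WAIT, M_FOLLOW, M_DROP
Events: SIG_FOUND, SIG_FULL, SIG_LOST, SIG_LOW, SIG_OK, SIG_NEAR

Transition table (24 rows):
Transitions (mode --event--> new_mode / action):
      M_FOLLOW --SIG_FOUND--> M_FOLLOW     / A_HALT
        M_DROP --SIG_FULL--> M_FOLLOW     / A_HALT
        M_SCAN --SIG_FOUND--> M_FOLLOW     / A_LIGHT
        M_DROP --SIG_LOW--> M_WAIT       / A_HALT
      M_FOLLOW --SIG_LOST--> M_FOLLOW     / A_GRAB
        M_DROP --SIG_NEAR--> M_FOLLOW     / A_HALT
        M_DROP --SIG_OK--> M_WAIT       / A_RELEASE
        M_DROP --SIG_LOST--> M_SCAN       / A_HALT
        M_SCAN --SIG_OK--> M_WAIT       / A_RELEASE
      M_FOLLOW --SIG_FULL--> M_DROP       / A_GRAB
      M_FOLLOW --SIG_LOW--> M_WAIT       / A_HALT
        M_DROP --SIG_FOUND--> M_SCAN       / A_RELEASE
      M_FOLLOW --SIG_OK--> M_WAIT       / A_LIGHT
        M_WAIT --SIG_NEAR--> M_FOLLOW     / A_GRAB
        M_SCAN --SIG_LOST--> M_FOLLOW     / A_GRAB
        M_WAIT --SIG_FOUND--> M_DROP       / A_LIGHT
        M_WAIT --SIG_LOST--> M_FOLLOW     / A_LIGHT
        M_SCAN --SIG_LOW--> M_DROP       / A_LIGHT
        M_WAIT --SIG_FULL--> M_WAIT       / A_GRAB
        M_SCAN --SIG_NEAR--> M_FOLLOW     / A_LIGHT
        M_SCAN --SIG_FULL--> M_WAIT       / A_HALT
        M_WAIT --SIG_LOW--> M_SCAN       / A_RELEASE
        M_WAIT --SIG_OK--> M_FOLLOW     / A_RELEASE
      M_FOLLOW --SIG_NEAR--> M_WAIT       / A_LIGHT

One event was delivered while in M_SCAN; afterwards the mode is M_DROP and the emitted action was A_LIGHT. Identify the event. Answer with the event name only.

try SIG_FOUND: (M_SCAN, SIG_FOUND) → (M_FOLLOW, A_LIGHT)
try SIG_FULL: (M_SCAN, SIG_FULL) → (M_WAIT, A_HALT)
try SIG_LOST: (M_SCAN, SIG_LOST) → (M_FOLLOW, A_GRAB)
try SIG_LOW: (M_SCAN, SIG_LOW) → (M_DROP, A_LIGHT)  ← matches
try SIG_OK: (M_SCAN, SIG_OK) → (M_WAIT, A_RELEASE)
try SIG_NEAR: (M_SCAN, SIG_NEAR) → (M_FOLLOW, A_LIGHT)

SIG_LOW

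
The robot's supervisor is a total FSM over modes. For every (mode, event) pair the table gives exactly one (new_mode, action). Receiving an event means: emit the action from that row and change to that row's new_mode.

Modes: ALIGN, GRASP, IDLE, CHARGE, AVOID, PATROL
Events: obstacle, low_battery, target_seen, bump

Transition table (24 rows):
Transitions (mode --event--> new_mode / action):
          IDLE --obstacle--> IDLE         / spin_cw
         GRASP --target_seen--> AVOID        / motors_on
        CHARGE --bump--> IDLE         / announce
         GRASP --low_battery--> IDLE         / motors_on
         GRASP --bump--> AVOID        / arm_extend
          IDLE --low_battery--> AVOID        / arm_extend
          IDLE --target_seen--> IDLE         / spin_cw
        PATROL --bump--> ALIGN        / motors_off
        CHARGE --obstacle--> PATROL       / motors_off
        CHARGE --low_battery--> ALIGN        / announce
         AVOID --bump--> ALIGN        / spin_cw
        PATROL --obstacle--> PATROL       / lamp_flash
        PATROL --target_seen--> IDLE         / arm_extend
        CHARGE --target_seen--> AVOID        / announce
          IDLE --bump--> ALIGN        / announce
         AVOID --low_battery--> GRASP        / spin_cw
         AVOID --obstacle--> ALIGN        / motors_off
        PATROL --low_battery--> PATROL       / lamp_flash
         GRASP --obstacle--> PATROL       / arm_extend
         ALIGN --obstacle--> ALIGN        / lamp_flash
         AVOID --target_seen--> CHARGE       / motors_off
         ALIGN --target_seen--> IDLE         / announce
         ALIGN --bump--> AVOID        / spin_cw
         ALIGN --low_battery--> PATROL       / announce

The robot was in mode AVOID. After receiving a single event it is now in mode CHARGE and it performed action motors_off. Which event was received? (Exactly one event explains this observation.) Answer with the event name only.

target_seen

try obstacle: (AVOID, obstacle) → (ALIGN, motors_off)
try low_battery: (AVOID, low_battery) → (GRASP, spin_cw)
try target_seen: (AVOID, target_seen) → (CHARGE, motors_off)  ← matches
try bump: (AVOID, bump) → (ALIGN, spin_cw)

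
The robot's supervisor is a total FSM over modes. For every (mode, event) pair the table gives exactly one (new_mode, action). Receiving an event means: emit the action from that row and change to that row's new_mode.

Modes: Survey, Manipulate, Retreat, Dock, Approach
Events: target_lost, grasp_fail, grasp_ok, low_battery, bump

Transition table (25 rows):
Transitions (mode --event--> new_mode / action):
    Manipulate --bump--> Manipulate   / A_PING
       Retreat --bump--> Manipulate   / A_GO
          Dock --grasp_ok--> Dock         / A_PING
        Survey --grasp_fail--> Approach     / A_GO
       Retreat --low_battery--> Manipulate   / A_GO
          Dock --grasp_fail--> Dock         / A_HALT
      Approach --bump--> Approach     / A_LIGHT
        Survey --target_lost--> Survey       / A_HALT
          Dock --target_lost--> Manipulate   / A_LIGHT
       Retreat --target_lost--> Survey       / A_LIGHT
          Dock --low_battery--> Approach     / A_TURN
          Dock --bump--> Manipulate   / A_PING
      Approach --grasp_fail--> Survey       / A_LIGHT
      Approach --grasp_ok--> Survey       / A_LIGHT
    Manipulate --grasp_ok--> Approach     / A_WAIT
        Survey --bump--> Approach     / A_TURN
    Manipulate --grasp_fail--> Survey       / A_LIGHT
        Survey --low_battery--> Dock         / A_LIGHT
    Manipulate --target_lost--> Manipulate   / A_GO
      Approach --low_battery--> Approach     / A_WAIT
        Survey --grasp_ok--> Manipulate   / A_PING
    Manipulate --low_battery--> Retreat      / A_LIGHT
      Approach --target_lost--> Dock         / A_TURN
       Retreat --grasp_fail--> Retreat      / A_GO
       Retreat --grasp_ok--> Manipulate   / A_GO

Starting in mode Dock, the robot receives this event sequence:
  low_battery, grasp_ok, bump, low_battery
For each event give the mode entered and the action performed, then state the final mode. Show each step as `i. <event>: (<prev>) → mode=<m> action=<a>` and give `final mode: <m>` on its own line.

final mode: Approach

1. low_battery: (Dock) → mode=Approach action=A_TURN
2. grasp_ok: (Approach) → mode=Survey action=A_LIGHT
3. bump: (Survey) → mode=Approach action=A_TURN
4. low_battery: (Approach) → mode=Approach action=A_WAIT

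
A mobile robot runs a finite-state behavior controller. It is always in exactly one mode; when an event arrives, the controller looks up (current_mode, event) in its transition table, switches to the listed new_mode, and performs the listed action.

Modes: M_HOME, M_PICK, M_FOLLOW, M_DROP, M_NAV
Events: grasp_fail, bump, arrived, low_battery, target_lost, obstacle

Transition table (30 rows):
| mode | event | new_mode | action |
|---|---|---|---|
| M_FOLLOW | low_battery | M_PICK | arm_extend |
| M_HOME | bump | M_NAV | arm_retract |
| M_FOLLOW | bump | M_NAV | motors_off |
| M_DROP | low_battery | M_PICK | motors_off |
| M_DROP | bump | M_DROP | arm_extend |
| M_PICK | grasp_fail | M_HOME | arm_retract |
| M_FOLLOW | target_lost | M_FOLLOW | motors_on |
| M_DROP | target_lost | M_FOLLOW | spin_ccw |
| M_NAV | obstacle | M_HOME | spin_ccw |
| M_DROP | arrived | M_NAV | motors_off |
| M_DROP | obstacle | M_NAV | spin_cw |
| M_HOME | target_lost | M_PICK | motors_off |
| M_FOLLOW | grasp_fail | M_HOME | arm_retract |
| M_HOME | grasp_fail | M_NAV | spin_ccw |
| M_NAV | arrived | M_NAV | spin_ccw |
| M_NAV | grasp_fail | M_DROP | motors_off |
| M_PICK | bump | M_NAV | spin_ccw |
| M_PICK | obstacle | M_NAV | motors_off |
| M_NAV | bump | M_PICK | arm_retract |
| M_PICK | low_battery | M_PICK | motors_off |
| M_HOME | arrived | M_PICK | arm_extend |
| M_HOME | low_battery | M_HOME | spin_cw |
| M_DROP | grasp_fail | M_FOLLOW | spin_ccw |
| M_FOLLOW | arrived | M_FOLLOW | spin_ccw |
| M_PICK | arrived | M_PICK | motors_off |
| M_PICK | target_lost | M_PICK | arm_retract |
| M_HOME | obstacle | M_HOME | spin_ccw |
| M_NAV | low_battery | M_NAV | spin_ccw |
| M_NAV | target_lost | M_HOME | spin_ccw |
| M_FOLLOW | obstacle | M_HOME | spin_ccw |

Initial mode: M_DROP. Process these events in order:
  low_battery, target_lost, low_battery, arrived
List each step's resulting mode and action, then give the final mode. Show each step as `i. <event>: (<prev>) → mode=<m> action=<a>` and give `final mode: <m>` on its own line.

1. low_battery: (M_DROP) → mode=M_PICK action=motors_off
2. target_lost: (M_PICK) → mode=M_PICK action=arm_retract
3. low_battery: (M_PICK) → mode=M_PICK action=motors_off
4. arrived: (M_PICK) → mode=M_PICK action=motors_off

final mode: M_PICK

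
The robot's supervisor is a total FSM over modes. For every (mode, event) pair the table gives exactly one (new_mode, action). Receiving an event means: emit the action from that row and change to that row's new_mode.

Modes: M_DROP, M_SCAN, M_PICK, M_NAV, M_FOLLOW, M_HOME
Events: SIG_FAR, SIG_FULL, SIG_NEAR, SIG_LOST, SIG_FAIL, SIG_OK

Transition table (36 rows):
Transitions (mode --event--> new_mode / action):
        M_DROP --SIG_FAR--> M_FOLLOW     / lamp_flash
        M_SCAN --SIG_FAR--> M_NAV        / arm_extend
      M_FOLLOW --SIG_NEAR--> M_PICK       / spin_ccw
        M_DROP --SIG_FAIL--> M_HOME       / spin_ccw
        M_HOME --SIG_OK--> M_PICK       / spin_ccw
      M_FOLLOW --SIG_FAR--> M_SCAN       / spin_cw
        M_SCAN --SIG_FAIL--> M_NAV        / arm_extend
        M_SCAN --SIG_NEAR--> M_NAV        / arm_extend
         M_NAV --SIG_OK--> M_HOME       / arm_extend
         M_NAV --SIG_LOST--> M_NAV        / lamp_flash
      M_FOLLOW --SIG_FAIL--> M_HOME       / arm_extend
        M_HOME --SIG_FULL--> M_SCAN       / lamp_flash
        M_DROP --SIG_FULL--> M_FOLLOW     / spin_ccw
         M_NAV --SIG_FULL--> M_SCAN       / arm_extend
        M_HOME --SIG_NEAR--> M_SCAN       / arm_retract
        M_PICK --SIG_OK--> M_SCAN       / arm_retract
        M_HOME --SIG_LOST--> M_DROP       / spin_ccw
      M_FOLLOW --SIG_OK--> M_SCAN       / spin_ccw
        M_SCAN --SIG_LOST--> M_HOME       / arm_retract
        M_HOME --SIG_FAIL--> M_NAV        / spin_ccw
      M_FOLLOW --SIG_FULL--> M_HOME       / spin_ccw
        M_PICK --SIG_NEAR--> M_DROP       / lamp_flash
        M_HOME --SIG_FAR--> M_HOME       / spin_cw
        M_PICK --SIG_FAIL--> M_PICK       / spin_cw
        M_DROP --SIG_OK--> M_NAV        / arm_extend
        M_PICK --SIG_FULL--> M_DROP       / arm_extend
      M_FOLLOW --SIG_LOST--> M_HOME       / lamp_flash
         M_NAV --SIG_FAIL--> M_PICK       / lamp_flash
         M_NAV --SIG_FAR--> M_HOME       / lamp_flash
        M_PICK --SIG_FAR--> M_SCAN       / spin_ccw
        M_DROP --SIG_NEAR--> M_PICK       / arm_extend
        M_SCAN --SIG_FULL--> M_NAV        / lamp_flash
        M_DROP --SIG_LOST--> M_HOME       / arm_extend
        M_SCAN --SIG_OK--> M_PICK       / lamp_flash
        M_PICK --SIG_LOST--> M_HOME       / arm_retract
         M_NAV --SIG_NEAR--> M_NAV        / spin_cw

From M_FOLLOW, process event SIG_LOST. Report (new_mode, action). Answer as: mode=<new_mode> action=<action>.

mode=M_HOME action=lamp_flash

current mode = M_FOLLOW; filter table to that mode:
  (M_FOLLOW, SIG_NEAR) → (M_PICK, spin_ccw)
  (M_FOLLOW, SIG_FAR) → (M_SCAN, spin_cw)
  (M_FOLLOW, SIG_FAIL) → (M_HOME, arm_extend)
  (M_FOLLOW, SIG_OK) → (M_SCAN, spin_ccw)
  (M_FOLLOW, SIG_FULL) → (M_HOME, spin_ccw)
  (M_FOLLOW, SIG_LOST) → (M_HOME, lamp_flash)  ← event matches
event = SIG_LOST selects (M_HOME, lamp_flash)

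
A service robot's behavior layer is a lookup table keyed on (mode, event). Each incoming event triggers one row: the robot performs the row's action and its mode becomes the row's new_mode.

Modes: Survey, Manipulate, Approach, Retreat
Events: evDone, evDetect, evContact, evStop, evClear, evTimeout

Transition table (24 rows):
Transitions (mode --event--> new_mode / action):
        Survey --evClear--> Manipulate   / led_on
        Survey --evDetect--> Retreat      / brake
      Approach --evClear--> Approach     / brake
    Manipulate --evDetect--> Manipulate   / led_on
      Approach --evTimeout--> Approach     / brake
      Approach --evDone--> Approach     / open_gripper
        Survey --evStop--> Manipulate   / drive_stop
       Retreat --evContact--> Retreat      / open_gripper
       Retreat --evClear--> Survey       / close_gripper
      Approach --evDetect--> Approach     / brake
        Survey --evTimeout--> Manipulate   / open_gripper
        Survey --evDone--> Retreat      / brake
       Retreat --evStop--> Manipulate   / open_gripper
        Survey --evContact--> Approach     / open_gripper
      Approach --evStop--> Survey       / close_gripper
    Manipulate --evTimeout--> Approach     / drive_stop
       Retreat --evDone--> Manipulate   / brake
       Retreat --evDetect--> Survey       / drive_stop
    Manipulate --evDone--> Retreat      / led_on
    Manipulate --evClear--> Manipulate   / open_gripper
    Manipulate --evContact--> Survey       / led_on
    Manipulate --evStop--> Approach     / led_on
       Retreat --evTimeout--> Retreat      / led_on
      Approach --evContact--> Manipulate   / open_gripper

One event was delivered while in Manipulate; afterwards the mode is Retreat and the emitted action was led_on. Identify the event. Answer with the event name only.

try evDone: (Manipulate, evDone) → (Retreat, led_on)  ← matches
try evDetect: (Manipulate, evDetect) → (Manipulate, led_on)
try evContact: (Manipulate, evContact) → (Survey, led_on)
try evStop: (Manipulate, evStop) → (Approach, led_on)
try evClear: (Manipulate, evClear) → (Manipulate, open_gripper)
try evTimeout: (Manipulate, evTimeout) → (Approach, drive_stop)

evDone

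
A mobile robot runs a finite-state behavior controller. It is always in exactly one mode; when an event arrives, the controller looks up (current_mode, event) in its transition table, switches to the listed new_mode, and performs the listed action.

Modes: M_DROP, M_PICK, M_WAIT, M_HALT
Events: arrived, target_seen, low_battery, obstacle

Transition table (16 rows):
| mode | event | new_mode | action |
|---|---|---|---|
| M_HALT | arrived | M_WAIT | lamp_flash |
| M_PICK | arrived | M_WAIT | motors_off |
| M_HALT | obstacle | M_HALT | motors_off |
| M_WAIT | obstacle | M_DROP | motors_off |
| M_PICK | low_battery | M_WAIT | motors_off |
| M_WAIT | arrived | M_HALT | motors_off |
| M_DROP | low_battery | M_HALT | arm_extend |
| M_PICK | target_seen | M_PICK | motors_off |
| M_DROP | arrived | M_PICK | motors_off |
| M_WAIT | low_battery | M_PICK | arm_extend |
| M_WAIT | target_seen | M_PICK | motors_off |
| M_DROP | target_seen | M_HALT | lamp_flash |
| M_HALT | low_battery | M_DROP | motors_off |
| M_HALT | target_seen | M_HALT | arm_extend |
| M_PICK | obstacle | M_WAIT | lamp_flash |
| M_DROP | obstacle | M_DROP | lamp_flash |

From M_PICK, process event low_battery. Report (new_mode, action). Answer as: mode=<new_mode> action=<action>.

mode=M_WAIT action=motors_off

current mode = M_PICK; filter table to that mode:
  (M_PICK, arrived) → (M_WAIT, motors_off)
  (M_PICK, low_battery) → (M_WAIT, motors_off)  ← event matches
  (M_PICK, target_seen) → (M_PICK, motors_off)
  (M_PICK, obstacle) → (M_WAIT, lamp_flash)
event = low_battery selects (M_WAIT, motors_off)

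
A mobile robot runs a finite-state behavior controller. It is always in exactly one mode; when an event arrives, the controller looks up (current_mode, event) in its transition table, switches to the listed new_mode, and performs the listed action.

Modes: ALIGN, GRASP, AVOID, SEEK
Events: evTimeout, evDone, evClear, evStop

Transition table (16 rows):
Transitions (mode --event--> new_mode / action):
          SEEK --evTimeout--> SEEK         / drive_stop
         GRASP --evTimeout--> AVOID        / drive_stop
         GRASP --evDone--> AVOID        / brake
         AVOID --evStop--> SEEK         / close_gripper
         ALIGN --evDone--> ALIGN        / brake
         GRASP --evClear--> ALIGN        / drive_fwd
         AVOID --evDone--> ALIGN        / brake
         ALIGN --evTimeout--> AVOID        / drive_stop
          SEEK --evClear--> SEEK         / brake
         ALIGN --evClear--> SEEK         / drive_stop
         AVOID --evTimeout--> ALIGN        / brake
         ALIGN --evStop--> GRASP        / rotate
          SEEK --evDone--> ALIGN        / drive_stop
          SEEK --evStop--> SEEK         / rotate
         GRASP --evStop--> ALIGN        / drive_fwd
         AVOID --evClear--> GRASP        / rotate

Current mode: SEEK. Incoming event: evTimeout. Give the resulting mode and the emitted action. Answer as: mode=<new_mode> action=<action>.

mode=SEEK action=drive_stop

current mode = SEEK; filter table to that mode:
  (SEEK, evTimeout) → (SEEK, drive_stop)  ← event matches
  (SEEK, evClear) → (SEEK, brake)
  (SEEK, evDone) → (ALIGN, drive_stop)
  (SEEK, evStop) → (SEEK, rotate)
event = evTimeout selects (SEEK, drive_stop)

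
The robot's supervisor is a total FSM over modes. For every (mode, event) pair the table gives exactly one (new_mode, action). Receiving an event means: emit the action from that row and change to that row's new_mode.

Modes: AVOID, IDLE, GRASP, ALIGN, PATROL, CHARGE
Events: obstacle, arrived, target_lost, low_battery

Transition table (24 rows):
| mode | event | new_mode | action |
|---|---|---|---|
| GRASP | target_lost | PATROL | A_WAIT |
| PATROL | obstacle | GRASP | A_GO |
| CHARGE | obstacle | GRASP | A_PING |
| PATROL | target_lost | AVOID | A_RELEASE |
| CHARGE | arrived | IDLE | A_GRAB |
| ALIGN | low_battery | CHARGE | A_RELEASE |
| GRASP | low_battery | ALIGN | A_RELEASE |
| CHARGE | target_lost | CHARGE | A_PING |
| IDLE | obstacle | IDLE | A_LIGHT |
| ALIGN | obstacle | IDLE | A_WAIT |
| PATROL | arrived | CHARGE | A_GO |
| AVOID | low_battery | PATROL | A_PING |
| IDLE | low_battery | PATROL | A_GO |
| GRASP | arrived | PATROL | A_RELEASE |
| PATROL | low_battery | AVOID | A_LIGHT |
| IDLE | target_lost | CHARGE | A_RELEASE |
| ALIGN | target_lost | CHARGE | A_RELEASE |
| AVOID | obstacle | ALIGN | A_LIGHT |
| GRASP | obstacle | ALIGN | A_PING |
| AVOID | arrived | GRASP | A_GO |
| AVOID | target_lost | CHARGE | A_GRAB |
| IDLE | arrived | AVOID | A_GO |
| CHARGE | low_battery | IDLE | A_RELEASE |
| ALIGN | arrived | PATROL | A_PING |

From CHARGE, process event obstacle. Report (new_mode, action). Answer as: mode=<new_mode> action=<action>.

current mode = CHARGE; filter table to that mode:
  (CHARGE, obstacle) → (GRASP, A_PING)  ← event matches
  (CHARGE, arrived) → (IDLE, A_GRAB)
  (CHARGE, target_lost) → (CHARGE, A_PING)
  (CHARGE, low_battery) → (IDLE, A_RELEASE)
event = obstacle selects (GRASP, A_PING)

mode=GRASP action=A_PING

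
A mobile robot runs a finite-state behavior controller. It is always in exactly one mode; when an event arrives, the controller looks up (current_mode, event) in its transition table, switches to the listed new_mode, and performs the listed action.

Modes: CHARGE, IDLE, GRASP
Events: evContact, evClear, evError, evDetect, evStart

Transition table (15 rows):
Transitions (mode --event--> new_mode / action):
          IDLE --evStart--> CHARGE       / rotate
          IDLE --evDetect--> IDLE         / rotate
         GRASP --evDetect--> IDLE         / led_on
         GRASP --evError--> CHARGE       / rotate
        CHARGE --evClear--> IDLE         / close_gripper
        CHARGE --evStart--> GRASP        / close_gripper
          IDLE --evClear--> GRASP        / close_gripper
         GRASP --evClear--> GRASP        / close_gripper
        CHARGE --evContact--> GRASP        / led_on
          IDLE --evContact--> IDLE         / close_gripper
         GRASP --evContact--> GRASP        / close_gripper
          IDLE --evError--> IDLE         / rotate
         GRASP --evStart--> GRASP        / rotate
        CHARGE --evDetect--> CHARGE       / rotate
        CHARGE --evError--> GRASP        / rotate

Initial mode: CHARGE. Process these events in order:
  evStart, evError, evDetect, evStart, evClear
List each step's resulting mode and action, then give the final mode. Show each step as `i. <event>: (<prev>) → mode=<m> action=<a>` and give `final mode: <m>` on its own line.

1. evStart: (CHARGE) → mode=GRASP action=close_gripper
2. evError: (GRASP) → mode=CHARGE action=rotate
3. evDetect: (CHARGE) → mode=CHARGE action=rotate
4. evStart: (CHARGE) → mode=GRASP action=close_gripper
5. evClear: (GRASP) → mode=GRASP action=close_gripper

final mode: GRASP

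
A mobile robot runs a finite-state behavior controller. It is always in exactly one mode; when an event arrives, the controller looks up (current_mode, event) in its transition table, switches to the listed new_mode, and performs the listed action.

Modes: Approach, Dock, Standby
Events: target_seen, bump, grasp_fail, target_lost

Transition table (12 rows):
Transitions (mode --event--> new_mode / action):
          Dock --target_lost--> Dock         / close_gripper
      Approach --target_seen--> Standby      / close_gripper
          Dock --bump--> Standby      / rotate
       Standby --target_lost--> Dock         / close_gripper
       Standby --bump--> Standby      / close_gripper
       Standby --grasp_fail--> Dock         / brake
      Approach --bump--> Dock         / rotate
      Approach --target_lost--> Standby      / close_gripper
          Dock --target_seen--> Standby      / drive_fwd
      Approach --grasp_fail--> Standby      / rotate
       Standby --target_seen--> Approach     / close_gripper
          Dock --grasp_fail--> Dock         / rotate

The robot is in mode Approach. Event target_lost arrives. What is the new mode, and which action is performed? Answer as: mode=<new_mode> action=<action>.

mode=Standby action=close_gripper

current mode = Approach; filter table to that mode:
  (Approach, target_seen) → (Standby, close_gripper)
  (Approach, bump) → (Dock, rotate)
  (Approach, target_lost) → (Standby, close_gripper)  ← event matches
  (Approach, grasp_fail) → (Standby, rotate)
event = target_lost selects (Standby, close_gripper)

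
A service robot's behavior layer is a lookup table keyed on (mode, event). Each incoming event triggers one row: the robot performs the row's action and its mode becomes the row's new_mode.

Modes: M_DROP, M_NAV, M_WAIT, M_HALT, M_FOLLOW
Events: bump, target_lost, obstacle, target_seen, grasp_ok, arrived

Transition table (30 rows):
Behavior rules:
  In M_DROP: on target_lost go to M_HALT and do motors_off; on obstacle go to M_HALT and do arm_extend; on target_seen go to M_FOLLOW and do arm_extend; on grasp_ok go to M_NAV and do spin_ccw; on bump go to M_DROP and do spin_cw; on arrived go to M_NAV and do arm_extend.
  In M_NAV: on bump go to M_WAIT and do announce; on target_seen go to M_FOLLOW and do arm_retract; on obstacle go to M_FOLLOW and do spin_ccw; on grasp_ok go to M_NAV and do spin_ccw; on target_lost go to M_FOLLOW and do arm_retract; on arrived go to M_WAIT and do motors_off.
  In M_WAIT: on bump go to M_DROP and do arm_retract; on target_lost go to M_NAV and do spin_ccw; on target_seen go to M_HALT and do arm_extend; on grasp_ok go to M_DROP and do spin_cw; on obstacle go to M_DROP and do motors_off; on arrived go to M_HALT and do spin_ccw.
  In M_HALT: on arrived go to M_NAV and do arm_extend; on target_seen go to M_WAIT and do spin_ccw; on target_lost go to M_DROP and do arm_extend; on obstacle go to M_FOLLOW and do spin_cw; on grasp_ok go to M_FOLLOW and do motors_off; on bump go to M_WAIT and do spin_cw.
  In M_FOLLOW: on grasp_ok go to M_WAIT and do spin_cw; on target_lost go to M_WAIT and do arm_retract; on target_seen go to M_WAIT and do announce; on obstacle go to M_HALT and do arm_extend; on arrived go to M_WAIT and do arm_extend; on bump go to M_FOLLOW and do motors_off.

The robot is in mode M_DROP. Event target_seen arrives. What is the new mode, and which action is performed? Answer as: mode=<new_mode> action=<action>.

current mode = M_DROP; filter table to that mode:
  (M_DROP, target_lost) → (M_HALT, motors_off)
  (M_DROP, obstacle) → (M_HALT, arm_extend)
  (M_DROP, target_seen) → (M_FOLLOW, arm_extend)  ← event matches
  (M_DROP, grasp_ok) → (M_NAV, spin_ccw)
  (M_DROP, bump) → (M_DROP, spin_cw)
  (M_DROP, arrived) → (M_NAV, arm_extend)
event = target_seen selects (M_FOLLOW, arm_extend)

mode=M_FOLLOW action=arm_extend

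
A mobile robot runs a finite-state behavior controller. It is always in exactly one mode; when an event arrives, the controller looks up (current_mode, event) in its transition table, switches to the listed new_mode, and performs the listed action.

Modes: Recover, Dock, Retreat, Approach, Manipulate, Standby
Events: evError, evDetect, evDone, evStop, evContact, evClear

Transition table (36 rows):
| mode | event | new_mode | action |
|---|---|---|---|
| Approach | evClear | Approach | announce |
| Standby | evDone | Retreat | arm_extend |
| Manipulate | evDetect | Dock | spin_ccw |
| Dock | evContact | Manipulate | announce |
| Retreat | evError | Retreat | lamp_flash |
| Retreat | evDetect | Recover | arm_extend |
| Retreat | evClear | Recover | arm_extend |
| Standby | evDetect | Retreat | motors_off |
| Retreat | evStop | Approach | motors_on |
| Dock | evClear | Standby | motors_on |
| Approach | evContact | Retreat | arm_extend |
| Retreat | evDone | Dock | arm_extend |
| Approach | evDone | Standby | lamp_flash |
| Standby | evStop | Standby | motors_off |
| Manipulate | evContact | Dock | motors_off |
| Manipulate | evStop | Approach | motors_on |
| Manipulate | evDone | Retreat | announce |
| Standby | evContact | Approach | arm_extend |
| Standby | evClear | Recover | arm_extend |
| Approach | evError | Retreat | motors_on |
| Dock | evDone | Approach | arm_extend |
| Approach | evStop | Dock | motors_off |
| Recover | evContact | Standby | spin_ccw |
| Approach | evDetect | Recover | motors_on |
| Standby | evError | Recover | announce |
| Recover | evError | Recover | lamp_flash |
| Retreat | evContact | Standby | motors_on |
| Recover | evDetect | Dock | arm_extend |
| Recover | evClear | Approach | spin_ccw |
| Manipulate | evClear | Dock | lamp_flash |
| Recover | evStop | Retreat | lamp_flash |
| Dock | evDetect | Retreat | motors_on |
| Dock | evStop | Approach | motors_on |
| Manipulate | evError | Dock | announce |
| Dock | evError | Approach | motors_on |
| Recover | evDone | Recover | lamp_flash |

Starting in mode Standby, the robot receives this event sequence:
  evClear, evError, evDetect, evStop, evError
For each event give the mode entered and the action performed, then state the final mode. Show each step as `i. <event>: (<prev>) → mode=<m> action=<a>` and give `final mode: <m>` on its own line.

1. evClear: (Standby) → mode=Recover action=arm_extend
2. evError: (Recover) → mode=Recover action=lamp_flash
3. evDetect: (Recover) → mode=Dock action=arm_extend
4. evStop: (Dock) → mode=Approach action=motors_on
5. evError: (Approach) → mode=Retreat action=motors_on

final mode: Retreat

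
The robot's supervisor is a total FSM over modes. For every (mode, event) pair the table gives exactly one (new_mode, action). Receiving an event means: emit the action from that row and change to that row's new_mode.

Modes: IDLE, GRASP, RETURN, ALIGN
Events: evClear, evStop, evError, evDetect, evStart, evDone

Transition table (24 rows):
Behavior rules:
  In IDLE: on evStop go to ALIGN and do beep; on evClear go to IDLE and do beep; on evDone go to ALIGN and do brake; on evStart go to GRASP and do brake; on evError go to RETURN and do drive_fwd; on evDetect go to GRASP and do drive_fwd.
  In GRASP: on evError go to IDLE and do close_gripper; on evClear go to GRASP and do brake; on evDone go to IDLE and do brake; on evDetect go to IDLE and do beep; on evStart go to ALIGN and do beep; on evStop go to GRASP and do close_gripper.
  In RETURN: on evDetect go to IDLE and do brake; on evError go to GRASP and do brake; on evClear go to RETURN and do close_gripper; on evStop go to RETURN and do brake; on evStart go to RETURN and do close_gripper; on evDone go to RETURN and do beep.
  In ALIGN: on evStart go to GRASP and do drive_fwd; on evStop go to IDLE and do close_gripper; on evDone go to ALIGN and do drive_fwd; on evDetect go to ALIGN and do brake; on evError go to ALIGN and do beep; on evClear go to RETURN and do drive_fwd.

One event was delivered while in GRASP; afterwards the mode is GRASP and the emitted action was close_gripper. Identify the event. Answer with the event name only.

evStop

try evClear: (GRASP, evClear) → (GRASP, brake)
try evStop: (GRASP, evStop) → (GRASP, close_gripper)  ← matches
try evError: (GRASP, evError) → (IDLE, close_gripper)
try evDetect: (GRASP, evDetect) → (IDLE, beep)
try evStart: (GRASP, evStart) → (ALIGN, beep)
try evDone: (GRASP, evDone) → (IDLE, brake)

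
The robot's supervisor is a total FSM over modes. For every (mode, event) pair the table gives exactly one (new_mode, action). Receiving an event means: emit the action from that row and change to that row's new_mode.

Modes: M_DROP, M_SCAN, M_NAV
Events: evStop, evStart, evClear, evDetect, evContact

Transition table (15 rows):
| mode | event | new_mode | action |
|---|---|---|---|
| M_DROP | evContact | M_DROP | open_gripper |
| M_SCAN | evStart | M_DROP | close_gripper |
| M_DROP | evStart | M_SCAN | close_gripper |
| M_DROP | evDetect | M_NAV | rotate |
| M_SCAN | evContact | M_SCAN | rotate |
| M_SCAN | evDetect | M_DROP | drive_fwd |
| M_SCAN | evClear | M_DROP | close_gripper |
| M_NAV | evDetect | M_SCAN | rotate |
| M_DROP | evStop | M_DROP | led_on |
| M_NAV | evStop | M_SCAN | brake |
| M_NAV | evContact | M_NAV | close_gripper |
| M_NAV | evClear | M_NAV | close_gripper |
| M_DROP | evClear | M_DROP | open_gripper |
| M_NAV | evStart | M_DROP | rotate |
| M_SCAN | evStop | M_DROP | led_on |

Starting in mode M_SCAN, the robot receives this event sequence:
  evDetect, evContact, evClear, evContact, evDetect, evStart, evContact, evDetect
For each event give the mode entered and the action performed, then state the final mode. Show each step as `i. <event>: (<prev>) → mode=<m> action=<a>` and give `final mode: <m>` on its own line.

1. evDetect: (M_SCAN) → mode=M_DROP action=drive_fwd
2. evContact: (M_DROP) → mode=M_DROP action=open_gripper
3. evClear: (M_DROP) → mode=M_DROP action=open_gripper
4. evContact: (M_DROP) → mode=M_DROP action=open_gripper
5. evDetect: (M_DROP) → mode=M_NAV action=rotate
6. evStart: (M_NAV) → mode=M_DROP action=rotate
7. evContact: (M_DROP) → mode=M_DROP action=open_gripper
8. evDetect: (M_DROP) → mode=M_NAV action=rotate

final mode: M_NAV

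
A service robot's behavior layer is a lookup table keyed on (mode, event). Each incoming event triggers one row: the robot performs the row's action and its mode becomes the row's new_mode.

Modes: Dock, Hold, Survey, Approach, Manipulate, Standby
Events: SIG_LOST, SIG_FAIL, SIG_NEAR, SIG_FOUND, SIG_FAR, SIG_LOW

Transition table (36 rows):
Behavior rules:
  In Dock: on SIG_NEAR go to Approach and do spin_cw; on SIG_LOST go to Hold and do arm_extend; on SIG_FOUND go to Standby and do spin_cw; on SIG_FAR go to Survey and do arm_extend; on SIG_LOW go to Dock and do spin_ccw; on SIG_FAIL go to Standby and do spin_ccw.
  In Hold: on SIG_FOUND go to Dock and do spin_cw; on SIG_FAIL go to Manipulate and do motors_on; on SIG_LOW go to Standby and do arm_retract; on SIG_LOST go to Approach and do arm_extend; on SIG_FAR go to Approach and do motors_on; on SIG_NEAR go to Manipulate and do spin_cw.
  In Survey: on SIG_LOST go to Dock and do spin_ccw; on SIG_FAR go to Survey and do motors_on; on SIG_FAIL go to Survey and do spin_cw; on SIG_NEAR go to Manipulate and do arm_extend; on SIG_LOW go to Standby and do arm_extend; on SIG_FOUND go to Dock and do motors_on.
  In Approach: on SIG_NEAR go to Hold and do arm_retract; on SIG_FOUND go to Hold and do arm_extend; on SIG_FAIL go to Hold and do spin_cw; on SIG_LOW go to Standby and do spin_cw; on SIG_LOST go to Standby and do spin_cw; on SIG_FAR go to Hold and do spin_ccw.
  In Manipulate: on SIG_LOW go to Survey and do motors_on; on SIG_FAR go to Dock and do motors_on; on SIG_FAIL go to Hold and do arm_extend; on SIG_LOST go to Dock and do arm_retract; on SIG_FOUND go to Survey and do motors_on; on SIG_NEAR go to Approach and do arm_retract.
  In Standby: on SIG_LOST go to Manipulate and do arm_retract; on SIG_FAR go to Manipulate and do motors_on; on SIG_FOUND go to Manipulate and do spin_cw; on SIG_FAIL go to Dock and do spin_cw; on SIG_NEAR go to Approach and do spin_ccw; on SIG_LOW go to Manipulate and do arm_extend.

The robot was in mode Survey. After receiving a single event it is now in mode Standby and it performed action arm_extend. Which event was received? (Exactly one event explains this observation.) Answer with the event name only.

try SIG_LOST: (Survey, SIG_LOST) → (Dock, spin_ccw)
try SIG_FAIL: (Survey, SIG_FAIL) → (Survey, spin_cw)
try SIG_NEAR: (Survey, SIG_NEAR) → (Manipulate, arm_extend)
try SIG_FOUND: (Survey, SIG_FOUND) → (Dock, motors_on)
try SIG_FAR: (Survey, SIG_FAR) → (Survey, motors_on)
try SIG_LOW: (Survey, SIG_LOW) → (Standby, arm_extend)  ← matches

SIG_LOW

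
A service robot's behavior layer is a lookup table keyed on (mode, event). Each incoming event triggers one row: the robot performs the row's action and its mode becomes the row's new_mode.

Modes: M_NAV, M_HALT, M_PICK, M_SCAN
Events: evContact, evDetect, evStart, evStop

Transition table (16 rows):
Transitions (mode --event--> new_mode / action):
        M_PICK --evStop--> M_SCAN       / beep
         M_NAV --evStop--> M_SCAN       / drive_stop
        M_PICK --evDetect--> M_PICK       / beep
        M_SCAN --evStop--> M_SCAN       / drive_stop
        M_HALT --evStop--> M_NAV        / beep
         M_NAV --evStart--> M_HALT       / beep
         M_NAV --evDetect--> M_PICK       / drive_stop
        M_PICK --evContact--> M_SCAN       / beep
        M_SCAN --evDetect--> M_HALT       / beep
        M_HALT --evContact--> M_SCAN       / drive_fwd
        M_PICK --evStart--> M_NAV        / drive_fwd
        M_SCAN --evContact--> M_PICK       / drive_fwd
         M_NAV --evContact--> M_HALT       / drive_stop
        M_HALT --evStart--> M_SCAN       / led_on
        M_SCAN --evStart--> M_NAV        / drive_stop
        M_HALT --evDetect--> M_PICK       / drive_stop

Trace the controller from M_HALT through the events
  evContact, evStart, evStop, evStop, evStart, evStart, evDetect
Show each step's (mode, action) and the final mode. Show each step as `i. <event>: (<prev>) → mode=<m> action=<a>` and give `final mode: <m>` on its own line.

1. evContact: (M_HALT) → mode=M_SCAN action=drive_fwd
2. evStart: (M_SCAN) → mode=M_NAV action=drive_stop
3. evStop: (M_NAV) → mode=M_SCAN action=drive_stop
4. evStop: (M_SCAN) → mode=M_SCAN action=drive_stop
5. evStart: (M_SCAN) → mode=M_NAV action=drive_stop
6. evStart: (M_NAV) → mode=M_HALT action=beep
7. evDetect: (M_HALT) → mode=M_PICK action=drive_stop

final mode: M_PICK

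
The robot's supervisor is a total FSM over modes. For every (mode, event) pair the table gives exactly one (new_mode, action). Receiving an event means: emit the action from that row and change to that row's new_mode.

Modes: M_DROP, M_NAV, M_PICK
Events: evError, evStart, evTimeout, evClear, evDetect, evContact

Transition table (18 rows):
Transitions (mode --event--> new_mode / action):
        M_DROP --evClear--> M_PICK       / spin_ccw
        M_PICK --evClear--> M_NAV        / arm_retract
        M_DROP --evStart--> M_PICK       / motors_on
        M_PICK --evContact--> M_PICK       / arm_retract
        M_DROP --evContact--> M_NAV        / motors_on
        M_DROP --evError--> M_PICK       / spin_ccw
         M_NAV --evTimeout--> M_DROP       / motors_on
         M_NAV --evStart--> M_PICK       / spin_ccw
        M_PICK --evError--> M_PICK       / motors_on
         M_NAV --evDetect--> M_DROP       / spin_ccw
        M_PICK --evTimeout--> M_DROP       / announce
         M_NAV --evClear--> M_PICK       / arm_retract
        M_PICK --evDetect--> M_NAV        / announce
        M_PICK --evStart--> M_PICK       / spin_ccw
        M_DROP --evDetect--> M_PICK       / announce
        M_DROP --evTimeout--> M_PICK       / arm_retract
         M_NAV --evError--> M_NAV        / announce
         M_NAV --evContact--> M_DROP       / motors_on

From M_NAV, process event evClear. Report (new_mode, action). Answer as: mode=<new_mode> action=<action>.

current mode = M_NAV; filter table to that mode:
  (M_NAV, evTimeout) → (M_DROP, motors_on)
  (M_NAV, evStart) → (M_PICK, spin_ccw)
  (M_NAV, evDetect) → (M_DROP, spin_ccw)
  (M_NAV, evClear) → (M_PICK, arm_retract)  ← event matches
  (M_NAV, evError) → (M_NAV, announce)
  (M_NAV, evContact) → (M_DROP, motors_on)
event = evClear selects (M_PICK, arm_retract)

mode=M_PICK action=arm_retract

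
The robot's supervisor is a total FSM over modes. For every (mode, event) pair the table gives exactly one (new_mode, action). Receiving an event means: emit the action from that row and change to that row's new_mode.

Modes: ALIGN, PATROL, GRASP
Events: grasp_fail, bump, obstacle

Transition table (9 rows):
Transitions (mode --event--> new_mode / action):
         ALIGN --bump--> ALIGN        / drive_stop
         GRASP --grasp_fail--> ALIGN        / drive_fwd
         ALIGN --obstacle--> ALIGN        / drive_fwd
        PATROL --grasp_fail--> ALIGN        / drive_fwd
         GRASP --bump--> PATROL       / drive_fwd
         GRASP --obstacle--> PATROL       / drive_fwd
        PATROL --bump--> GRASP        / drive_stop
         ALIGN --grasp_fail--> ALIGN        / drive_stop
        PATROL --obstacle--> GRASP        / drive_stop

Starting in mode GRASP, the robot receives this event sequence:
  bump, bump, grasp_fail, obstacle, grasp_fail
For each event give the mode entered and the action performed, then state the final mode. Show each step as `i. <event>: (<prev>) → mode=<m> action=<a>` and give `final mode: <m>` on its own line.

final mode: ALIGN

1. bump: (GRASP) → mode=PATROL action=drive_fwd
2. bump: (PATROL) → mode=GRASP action=drive_stop
3. grasp_fail: (GRASP) → mode=ALIGN action=drive_fwd
4. obstacle: (ALIGN) → mode=ALIGN action=drive_fwd
5. grasp_fail: (ALIGN) → mode=ALIGN action=drive_stop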